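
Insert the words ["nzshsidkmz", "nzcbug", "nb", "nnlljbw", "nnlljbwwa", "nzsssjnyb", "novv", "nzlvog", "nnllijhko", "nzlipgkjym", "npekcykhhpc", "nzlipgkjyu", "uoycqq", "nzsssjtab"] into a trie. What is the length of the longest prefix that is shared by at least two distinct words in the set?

9

The deepest shared node is where two words last agree before diverging.
e.g. "nzlipgkjym" and "nzlipgkjyu" share the prefix "nzlipgkjy" of length 9; no pair shares a longer one.
Longest shared-prefix length: 9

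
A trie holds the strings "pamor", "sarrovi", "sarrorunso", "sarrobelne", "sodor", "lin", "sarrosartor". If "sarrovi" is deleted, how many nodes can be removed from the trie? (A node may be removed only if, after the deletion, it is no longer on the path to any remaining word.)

2

After clearing the end-marker at "sarrovi", prune upward until reaching a node still needed by another word.
The suffix "vi" (2 nodes) is used only by "sarrovi"; the node for "sarro" still has the child "r", so pruning stops there.
Nodes removed: 2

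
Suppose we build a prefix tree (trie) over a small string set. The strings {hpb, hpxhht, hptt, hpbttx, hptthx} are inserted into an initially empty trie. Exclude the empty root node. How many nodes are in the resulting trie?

Count nodes per top-level branch (shared prefixes stored once):
  'h'-branch (hpb, hpbttx, hptt, hptthx, hpxhht): 14 nodes
Sum: 14

14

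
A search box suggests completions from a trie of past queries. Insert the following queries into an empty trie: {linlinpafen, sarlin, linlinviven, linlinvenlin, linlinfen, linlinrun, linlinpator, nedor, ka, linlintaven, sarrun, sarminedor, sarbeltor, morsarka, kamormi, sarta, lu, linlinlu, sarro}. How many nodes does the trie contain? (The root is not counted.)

83

Count nodes per top-level branch (shared prefixes stored once):
  'k'-branch (ka, kamormi): 7 nodes
  'l'-branch (linlinfen, linlinlu, linlinpafen, linlinpator, linlinrun, linlintaven, linlinvenlin, linlinviven, lu): 38 nodes
  'm'-branch (morsarka): 8 nodes
  'n'-branch (nedor): 5 nodes
  's'-branch (sarbeltor, sarlin, sarminedor, sarro, sarrun, sarta): 25 nodes
Sum: 83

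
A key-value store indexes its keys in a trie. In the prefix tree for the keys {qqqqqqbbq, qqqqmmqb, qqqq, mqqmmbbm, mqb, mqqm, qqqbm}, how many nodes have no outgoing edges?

5

Leaves are exactly the stored words that no other stored word extends.
Those words: "mqb", "mqqmmbbm", "qqqbm", "qqqqmmqb", "qqqqqqbbq"
Leaf count: 5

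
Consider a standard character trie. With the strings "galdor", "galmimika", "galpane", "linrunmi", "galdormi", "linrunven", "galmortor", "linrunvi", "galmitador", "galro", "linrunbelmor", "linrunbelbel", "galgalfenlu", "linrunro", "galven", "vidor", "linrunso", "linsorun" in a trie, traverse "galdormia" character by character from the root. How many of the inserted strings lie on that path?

Walk "galdormia" from the root; an end-of-word marker is hit whenever a stored word is a prefix of "galdormia".
Prefixes of the query that are stored words: "galdor", "galdormi"
Count: 2

2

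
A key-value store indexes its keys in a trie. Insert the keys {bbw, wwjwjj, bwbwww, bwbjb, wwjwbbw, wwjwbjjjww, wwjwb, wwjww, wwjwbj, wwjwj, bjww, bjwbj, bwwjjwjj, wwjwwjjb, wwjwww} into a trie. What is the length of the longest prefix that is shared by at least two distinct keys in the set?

6

The deepest shared node is where two words last agree before diverging.
"wwjwbj" and "wwjwbjjjww" agree on "wwjwbj" (6 characters) before diverging; nothing deeper is shared.
Longest shared-prefix length: 6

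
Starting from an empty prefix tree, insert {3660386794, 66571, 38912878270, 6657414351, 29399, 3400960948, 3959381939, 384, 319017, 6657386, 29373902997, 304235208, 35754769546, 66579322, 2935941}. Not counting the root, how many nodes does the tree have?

97

Trace insertions, counting only characters that open a new branch:
  "3660386794" → 10 new (3, 6, 6, 0, 3, 8, 6, 7, 9, 4)
  "66571" → 5 new (6, 6, 5, 7, 1)
  "38912878270" → prefix "3" already present; 10 new (8, 9, 1, 2, 8, 7, 8, 2, 7, 0)
  "6657414351" → prefix "6657" already present; 6 new (4, 1, 4, 3, 5, 1)
  "29399" → 5 new (2, 9, 3, 9, 9)
  "3400960948" → prefix "3" already present; 9 new (4, 0, 0, 9, 6, 0, 9, 4, 8)
  "3959381939" → prefix "3" already present; 9 new (9, 5, 9, 3, 8, 1, 9, 3, 9)
  "384" → prefix "38" already present; 1 new (4)
  "319017" → prefix "3" already present; 5 new (1, 9, 0, 1, 7)
  "6657386" → prefix "6657" already present; 3 new (3, 8, 6)
  "29373902997" → prefix "293" already present; 8 new (7, 3, 9, 0, 2, 9, 9, 7)
  "304235208" → prefix "3" already present; 8 new (0, 4, 2, 3, 5, 2, 0, 8)
  "35754769546" → prefix "3" already present; 10 new (5, 7, 5, 4, 7, 6, 9, 5, 4, 6)
  "66579322" → prefix "6657" already present; 4 new (9, 3, 2, 2)
  "2935941" → prefix "293" already present; 4 new (5, 9, 4, 1)
Total nodes = 10 + 5 + 10 + 6 + 5 + 9 + 9 + 1 + 5 + 3 + 8 + 8 + 10 + 4 + 4 = 97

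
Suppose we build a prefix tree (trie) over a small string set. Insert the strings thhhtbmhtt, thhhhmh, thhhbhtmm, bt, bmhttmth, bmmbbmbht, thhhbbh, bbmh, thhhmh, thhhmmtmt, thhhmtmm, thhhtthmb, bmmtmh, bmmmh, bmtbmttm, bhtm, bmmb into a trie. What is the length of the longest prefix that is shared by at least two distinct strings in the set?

5

Equivalently: take the maximum, over all pairs, of their longest common prefix length.
"thhhbbh" and "thhhbhtmm" agree on "thhhb" (5 characters) before diverging; nothing deeper is shared.
Longest shared-prefix length: 5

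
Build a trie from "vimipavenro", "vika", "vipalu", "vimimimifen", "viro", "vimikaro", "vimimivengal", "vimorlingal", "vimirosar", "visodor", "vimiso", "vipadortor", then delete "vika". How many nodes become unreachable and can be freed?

After clearing the end-marker at "vika", prune upward until reaching a node still needed by another word.
The suffix "ka" (2 nodes) is used only by "vika"; the node for "vi" still has the child "m", so pruning stops there.
Nodes removed: 2

2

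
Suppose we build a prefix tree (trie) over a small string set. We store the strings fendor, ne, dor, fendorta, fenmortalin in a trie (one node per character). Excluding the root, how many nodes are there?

21

Trie structure (* marks end of a word):
(root)
├─ d
│  └─ o
│     └─ r *
├─ f
│  └─ e
│     └─ n
│        ├─ d
│        │  └─ o
│        │     └─ r *
│        │        └─ t
│        │           └─ a *
│        └─ m
│           └─ o
│              └─ r
│                 └─ t
│                    └─ a
│                       └─ l
│                          └─ i
│                             └─ n *
└─ n
   └─ e *
Counting every labelled node above: 21.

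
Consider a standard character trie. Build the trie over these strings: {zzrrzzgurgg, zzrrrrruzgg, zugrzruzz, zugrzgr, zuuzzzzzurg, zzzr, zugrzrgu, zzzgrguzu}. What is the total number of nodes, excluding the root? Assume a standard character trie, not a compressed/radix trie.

For each word, the new-node count is its length minus the longest prefix already in the trie:
  "zzrrzzgurgg" → 11 new (z, z, r, r, z, z, g, u, r, g, g)
  "zzrrrrruzgg" → prefix "zzrr" already present; 7 new (r, r, r, u, z, g, g)
  "zugrzruzz" → prefix "z" already present; 8 new (u, g, r, z, r, u, z, z)
  "zugrzgr" → prefix "zugrz" already present; 2 new (g, r)
  "zuuzzzzzurg" → prefix "zu" already present; 9 new (u, z, z, z, z, z, u, r, g)
  "zzzr" → prefix "zz" already present; 2 new (z, r)
  "zugrzrgu" → prefix "zugrzr" already present; 2 new (g, u)
  "zzzgrguzu" → prefix "zzz" already present; 6 new (g, r, g, u, z, u)
Total nodes = 11 + 7 + 8 + 2 + 9 + 2 + 2 + 6 = 47

47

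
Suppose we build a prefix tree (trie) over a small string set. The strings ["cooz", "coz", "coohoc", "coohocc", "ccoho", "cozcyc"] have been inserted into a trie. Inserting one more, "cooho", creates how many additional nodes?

0

"cooho" is already a full path in the trie; only an end-marker is added.
No new nodes are needed: 0.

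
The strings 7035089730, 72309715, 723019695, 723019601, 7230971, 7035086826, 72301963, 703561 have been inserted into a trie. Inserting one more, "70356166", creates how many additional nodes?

2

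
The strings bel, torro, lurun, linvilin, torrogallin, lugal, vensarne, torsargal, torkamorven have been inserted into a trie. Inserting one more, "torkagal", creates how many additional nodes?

The longest prefix of "torkagal" already in the trie is "torka" (length 5).
Each of the 3 remaining characters creates one node.

3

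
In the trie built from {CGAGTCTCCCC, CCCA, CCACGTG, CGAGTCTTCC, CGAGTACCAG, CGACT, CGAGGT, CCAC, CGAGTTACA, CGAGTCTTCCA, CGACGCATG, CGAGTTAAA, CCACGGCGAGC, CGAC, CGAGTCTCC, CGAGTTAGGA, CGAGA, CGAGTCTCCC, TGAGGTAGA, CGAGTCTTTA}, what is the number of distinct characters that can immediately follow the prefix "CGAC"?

2

The children of the "CGAC" node are the distinct next characters among strings starting with "CGAC".
Characters that immediately follow "CGAC" among the stored strings: {G, T}.
That node has 2 child edges.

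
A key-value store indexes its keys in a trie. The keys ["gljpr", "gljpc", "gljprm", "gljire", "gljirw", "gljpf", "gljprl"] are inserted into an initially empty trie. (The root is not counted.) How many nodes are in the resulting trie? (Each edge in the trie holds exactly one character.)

13

Insert word by word; a character creates a node only if that edge doesn't already exist:
  "gljpr" → 5 new (g, l, j, p, r)
  "gljpc" → prefix "gljp" already present; 1 new (c)
  "gljprm" → prefix "gljpr" already present; 1 new (m)
  "gljire" → prefix "glj" already present; 3 new (i, r, e)
  "gljirw" → prefix "gljir" already present; 1 new (w)
  "gljpf" → prefix "gljp" already present; 1 new (f)
  "gljprl" → prefix "gljpr" already present; 1 new (l)
Total nodes = 5 + 1 + 1 + 3 + 1 + 1 + 1 = 13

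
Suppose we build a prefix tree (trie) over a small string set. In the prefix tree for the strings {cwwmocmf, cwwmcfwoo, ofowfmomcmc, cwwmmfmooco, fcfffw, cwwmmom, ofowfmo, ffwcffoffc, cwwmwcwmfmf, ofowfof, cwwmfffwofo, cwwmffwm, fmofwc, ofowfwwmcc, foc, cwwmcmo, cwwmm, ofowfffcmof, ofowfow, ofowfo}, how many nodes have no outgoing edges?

Leaves are exactly the stored words that no other stored word extends.
Those words: "cwwmcfwoo", "cwwmcmo", "cwwmfffwofo", "cwwmffwm", "cwwmmfmooco", "cwwmmom", "cwwmocmf", "cwwmwcwmfmf", "fcfffw", "ffwcffoffc", "fmofwc", "foc", "ofowfffcmof", "ofowfmomcmc", "ofowfof", "ofowfow", "ofowfwwmcc"
Leaf count: 17

17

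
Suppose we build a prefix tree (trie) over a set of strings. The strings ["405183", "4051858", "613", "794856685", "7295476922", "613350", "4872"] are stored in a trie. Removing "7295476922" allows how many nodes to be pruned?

9

A node on "7295476922"'s path can go only if nothing else ends at it or branches off below it.
The suffix "295476922" (9 nodes) is used only by "7295476922"; the node for "7" still has the child "9", so pruning stops there.
Nodes removed: 9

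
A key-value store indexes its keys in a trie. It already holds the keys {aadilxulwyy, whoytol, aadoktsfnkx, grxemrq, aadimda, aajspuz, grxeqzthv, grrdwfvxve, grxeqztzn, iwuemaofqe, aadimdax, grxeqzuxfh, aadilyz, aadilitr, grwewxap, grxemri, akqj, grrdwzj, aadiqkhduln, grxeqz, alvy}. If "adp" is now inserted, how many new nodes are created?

2

Walking "adp" from the root, the first 1 characters ("a") follow existing edges; "d" is the first miss.
So 3 − 1 = 2 new nodes.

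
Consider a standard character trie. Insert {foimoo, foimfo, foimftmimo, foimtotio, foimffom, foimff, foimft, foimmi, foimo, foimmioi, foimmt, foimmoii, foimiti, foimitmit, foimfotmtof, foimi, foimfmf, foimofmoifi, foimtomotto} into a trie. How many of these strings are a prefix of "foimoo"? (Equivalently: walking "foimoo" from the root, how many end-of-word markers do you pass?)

2

Traverse "foimoo" character by character; count nodes along the way that are marked as word ends.
Prefixes of the query that are stored words: "foimo", "foimoo"
Count: 2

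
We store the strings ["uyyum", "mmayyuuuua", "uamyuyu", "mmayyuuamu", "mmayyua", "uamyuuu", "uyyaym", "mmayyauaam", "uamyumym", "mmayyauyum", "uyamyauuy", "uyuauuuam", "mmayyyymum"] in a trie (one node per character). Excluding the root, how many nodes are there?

Trace insertions, counting only characters that open a new branch:
  "uyyum" → 5 new (u, y, y, u, m)
  "mmayyuuuua" → 10 new (m, m, a, y, y, u, u, u, u, a)
  "uamyuyu" → prefix "u" already present; 6 new (a, m, y, u, y, u)
  "mmayyuuamu" → prefix "mmayyuu" already present; 3 new (a, m, u)
  "mmayyua" → prefix "mmayyu" already present; 1 new (a)
  "uamyuuu" → prefix "uamyu" already present; 2 new (u, u)
  "uyyaym" → prefix "uyy" already present; 3 new (a, y, m)
  "mmayyauaam" → prefix "mmayy" already present; 5 new (a, u, a, a, m)
  "uamyumym" → prefix "uamyu" already present; 3 new (m, y, m)
  "mmayyauyum" → prefix "mmayyau" already present; 3 new (y, u, m)
  "uyamyauuy" → prefix "uy" already present; 7 new (a, m, y, a, u, u, y)
  "uyuauuuam" → prefix "uy" already present; 7 new (u, a, u, u, u, a, m)
  "mmayyyymum" → prefix "mmayy" already present; 5 new (y, y, m, u, m)
Total nodes = 5 + 10 + 6 + 3 + 1 + 2 + 3 + 5 + 3 + 3 + 7 + 7 + 5 = 60

60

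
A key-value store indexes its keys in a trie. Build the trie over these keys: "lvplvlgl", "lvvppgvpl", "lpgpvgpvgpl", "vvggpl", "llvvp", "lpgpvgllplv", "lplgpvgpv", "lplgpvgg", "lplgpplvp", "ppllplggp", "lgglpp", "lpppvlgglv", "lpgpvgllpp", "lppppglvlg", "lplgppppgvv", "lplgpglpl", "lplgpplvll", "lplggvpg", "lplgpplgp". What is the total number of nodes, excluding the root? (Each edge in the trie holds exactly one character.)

98

Count nodes per top-level branch (shared prefixes stored once):
  'l'-branch (lgglpp, llvvp, lpgpvgllplv, lpgpvgllpp, lpgpvgpvgpl, lplggvpg, lplgpglpl, lplgpplgp, lplgpplvll, lplgpplvp, lplgppppgvv, lplgpvgg, lplgpvgpv, lppppglvlg, lpppvlgglv, lvplvlgl, lvvppgvpl): 83 nodes
  'p'-branch (ppllplggp): 9 nodes
  'v'-branch (vvggpl): 6 nodes
Sum: 98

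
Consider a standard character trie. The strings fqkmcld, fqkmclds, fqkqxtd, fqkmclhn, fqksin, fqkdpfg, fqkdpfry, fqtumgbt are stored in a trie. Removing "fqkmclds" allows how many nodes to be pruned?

1

A node on "fqkmclds"'s path can go only if nothing else ends at it or branches off below it.
The suffix "s" (1 node) is used only by "fqkmclds"; "fqkmcld" is itself a stored word, so pruning stops there.
Nodes removed: 1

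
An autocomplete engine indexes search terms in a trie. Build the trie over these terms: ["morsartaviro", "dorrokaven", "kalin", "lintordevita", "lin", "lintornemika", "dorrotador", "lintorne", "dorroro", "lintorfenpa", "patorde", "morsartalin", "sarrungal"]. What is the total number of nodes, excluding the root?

76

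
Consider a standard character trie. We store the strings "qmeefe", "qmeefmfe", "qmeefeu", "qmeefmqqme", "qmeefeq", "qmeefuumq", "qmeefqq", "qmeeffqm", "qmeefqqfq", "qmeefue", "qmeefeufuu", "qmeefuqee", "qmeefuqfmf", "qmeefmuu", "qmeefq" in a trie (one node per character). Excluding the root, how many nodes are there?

38

Trie structure (* marks end of a word):
(root)
└─ q
   └─ m
      └─ e
         └─ e
            └─ f
               ├─ e *
               │  ├─ q *
               │  └─ u *
               │     └─ f
               │        └─ u
               │           └─ u *
               ├─ f
               │  └─ q
               │     └─ m *
               ├─ m
               │  ├─ f
               │  │  └─ e *
               │  ├─ q
               │  │  └─ q
               │  │     └─ m
               │  │        └─ e *
               │  └─ u
               │     └─ u *
               ├─ q *
               │  └─ q *
               │     └─ f
               │        └─ q *
               └─ u
                  ├─ e *
                  ├─ q
                  │  ├─ e
                  │  │  └─ e *
                  │  └─ f
                  │     └─ m
                  │        └─ f *
                  └─ u
                     └─ m
                        └─ q *
Counting every labelled node above: 38.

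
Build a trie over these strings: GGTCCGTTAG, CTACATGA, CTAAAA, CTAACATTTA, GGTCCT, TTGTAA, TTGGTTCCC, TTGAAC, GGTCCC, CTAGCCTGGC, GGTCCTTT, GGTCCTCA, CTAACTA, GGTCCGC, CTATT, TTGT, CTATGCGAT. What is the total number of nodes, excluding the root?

For each word, the new-node count is its length minus the longest prefix already in the trie:
  "GGTCCGTTAG" → 10 new (G, G, T, C, C, G, T, T, A, G)
  "CTACATGA" → 8 new (C, T, A, C, A, T, G, A)
  "CTAAAA" → prefix "CTA" already present; 3 new (A, A, A)
  "CTAACATTTA" → prefix "CTAA" already present; 6 new (C, A, T, T, T, A)
  "GGTCCT" → prefix "GGTCC" already present; 1 new (T)
  "TTGTAA" → 6 new (T, T, G, T, A, A)
  "TTGGTTCCC" → prefix "TTG" already present; 6 new (G, T, T, C, C, C)
  "TTGAAC" → prefix "TTG" already present; 3 new (A, A, C)
  "GGTCCC" → prefix "GGTCC" already present; 1 new (C)
  "CTAGCCTGGC" → prefix "CTA" already present; 7 new (G, C, C, T, G, G, C)
  "GGTCCTTT" → prefix "GGTCCT" already present; 2 new (T, T)
  "GGTCCTCA" → prefix "GGTCCT" already present; 2 new (C, A)
  "CTAACTA" → prefix "CTAAC" already present; 2 new (T, A)
  "GGTCCGC" → prefix "GGTCCG" already present; 1 new (C)
  "CTATT" → prefix "CTA" already present; 2 new (T, T)
  "TTGT" → prefix "TTGT" already present; 0 new (none)
  "CTATGCGAT" → prefix "CTAT" already present; 5 new (G, C, G, A, T)
Total nodes = 10 + 8 + 3 + 6 + 1 + 6 + 6 + 3 + 1 + 7 + 2 + 2 + 2 + 1 + 2 + 0 + 5 = 65

65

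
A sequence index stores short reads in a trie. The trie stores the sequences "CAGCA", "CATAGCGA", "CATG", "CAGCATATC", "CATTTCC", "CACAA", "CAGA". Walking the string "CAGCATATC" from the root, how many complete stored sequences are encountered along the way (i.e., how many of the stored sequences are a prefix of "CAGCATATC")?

2

Check each prefix of "CAGCATATC" against the stored set — each match is an end-marker on the path.
Prefixes of the query that are stored words: "CAGCA", "CAGCATATC"
Count: 2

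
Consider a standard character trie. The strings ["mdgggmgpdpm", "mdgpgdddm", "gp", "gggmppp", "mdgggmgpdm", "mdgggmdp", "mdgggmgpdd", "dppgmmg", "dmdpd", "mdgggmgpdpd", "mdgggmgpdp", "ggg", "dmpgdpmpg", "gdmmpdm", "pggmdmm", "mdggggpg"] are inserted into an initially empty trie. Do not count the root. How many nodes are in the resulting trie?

64

Insert word by word; a character creates a node only if that edge doesn't already exist:
  "mdgggmgpdpm" → 11 new (m, d, g, g, g, m, g, p, d, p, m)
  "mdgpgdddm" → prefix "mdg" already present; 6 new (p, g, d, d, d, m)
  "gp" → 2 new (g, p)
  "gggmppp" → prefix "g" already present; 6 new (g, g, m, p, p, p)
  "mdgggmgpdm" → prefix "mdgggmgpd" already present; 1 new (m)
  "mdgggmdp" → prefix "mdgggm" already present; 2 new (d, p)
  "mdgggmgpdd" → prefix "mdgggmgpd" already present; 1 new (d)
  "dppgmmg" → 7 new (d, p, p, g, m, m, g)
  "dmdpd" → prefix "d" already present; 4 new (m, d, p, d)
  "mdgggmgpdpd" → prefix "mdgggmgpdp" already present; 1 new (d)
  "mdgggmgpdp" → prefix "mdgggmgpdp" already present; 0 new (none)
  "ggg" → prefix "ggg" already present; 0 new (none)
  "dmpgdpmpg" → prefix "dm" already present; 7 new (p, g, d, p, m, p, g)
  "gdmmpdm" → prefix "g" already present; 6 new (d, m, m, p, d, m)
  "pggmdmm" → 7 new (p, g, g, m, d, m, m)
  "mdggggpg" → prefix "mdggg" already present; 3 new (g, p, g)
Total nodes = 11 + 6 + 2 + 6 + 1 + 2 + 1 + 7 + 4 + 1 + 0 + 0 + 7 + 6 + 7 + 3 = 64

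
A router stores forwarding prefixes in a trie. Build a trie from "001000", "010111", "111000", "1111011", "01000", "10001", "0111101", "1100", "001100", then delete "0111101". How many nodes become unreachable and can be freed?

5

Walk "0111101" from the leaf back toward the root, removing each node that no remaining word uses.
The suffix "11101" (5 nodes) is used only by "0111101"; the node for "01" still has the child "0", so pruning stops there.
Nodes removed: 5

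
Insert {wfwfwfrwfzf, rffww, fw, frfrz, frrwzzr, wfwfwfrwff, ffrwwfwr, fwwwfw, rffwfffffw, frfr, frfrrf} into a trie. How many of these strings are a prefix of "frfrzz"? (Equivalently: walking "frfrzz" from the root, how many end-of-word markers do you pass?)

2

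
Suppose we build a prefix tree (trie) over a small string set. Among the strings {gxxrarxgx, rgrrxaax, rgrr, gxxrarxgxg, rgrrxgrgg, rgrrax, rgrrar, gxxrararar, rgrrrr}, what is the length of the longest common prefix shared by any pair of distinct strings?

9

Equivalently: take the maximum, over all pairs, of their longest common prefix length.
"gxxrarxgx" and "gxxrarxgxg" agree on "gxxrarxgx" (9 characters) before diverging; nothing deeper is shared.
Longest shared-prefix length: 9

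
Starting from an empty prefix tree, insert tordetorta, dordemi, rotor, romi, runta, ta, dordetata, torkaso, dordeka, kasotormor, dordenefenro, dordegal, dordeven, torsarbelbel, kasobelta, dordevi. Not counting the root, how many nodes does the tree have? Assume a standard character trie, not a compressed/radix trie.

For each word, the new-node count is its length minus the longest prefix already in the trie:
  "tordetorta" → 10 new (t, o, r, d, e, t, o, r, t, a)
  "dordemi" → 7 new (d, o, r, d, e, m, i)
  "rotor" → 5 new (r, o, t, o, r)
  "romi" → prefix "ro" already present; 2 new (m, i)
  "runta" → prefix "r" already present; 4 new (u, n, t, a)
  "ta" → prefix "t" already present; 1 new (a)
  "dordetata" → prefix "dorde" already present; 4 new (t, a, t, a)
  "torkaso" → prefix "tor" already present; 4 new (k, a, s, o)
  "dordeka" → prefix "dorde" already present; 2 new (k, a)
  "kasotormor" → 10 new (k, a, s, o, t, o, r, m, o, r)
  "dordenefenro" → prefix "dorde" already present; 7 new (n, e, f, e, n, r, o)
  "dordegal" → prefix "dorde" already present; 3 new (g, a, l)
  "dordeven" → prefix "dorde" already present; 3 new (v, e, n)
  "torsarbelbel" → prefix "tor" already present; 9 new (s, a, r, b, e, l, b, e, l)
  "kasobelta" → prefix "kaso" already present; 5 new (b, e, l, t, a)
  "dordevi" → prefix "dordev" already present; 1 new (i)
Total nodes = 10 + 7 + 5 + 2 + 4 + 1 + 4 + 4 + 2 + 10 + 7 + 3 + 3 + 9 + 5 + 1 = 77

77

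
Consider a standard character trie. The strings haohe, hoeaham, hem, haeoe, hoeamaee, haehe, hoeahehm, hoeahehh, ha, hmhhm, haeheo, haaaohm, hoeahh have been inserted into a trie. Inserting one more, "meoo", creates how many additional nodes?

4

Nothing in the trie begins with "m"; the whole of "meoo" is new.
4 − 0 = 4 new nodes.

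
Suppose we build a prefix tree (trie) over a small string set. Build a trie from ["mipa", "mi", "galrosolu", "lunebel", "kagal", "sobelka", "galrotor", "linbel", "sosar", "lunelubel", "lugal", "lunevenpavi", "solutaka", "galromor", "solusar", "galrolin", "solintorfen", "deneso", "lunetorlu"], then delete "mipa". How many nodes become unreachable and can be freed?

2

Walk "mipa" from the leaf back toward the root, removing each node that no remaining word uses.
The suffix "pa" (2 nodes) is used only by "mipa"; "mi" is itself a stored word, so pruning stops there.
Nodes removed: 2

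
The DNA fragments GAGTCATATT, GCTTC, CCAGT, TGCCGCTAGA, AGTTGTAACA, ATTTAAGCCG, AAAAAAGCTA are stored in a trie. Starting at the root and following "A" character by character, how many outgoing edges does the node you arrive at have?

Walk "A" from the root, arriving at one node.
Characters that immediately follow "A" among the stored strings: {A, G, T}.
That node has 3 child edges.

3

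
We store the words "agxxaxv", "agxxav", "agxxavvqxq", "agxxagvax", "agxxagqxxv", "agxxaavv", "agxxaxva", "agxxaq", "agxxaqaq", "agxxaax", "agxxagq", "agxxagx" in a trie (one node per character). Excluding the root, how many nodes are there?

Trie structure (* marks end of a word):
(root)
└─ a
   └─ g
      └─ x
         └─ x
            └─ a
               ├─ a
               │  ├─ v
               │  │  └─ v *
               │  └─ x *
               ├─ g
               │  ├─ q *
               │  │  └─ x
               │  │     └─ x
               │  │        └─ v *
               │  ├─ v
               │  │  └─ a
               │  │     └─ x *
               │  └─ x *
               ├─ q *
               │  └─ a
               │     └─ q *
               ├─ v *
               │  └─ v
               │     └─ q
               │        └─ x
               │           └─ q *
               └─ x
                  └─ v *
                     └─ a *
Counting every labelled node above: 29.

29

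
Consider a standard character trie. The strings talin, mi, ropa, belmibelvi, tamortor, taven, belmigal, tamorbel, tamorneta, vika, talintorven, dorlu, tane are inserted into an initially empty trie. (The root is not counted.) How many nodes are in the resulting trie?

Trace insertions, counting only characters that open a new branch:
  "talin" → 5 new (t, a, l, i, n)
  "mi" → 2 new (m, i)
  "ropa" → 4 new (r, o, p, a)
  "belmibelvi" → 10 new (b, e, l, m, i, b, e, l, v, i)
  "tamortor" → prefix "ta" already present; 6 new (m, o, r, t, o, r)
  "taven" → prefix "ta" already present; 3 new (v, e, n)
  "belmigal" → prefix "belmi" already present; 3 new (g, a, l)
  "tamorbel" → prefix "tamor" already present; 3 new (b, e, l)
  "tamorneta" → prefix "tamor" already present; 4 new (n, e, t, a)
  "vika" → 4 new (v, i, k, a)
  "talintorven" → prefix "talin" already present; 6 new (t, o, r, v, e, n)
  "dorlu" → 5 new (d, o, r, l, u)
  "tane" → prefix "ta" already present; 2 new (n, e)
Total nodes = 5 + 2 + 4 + 10 + 6 + 3 + 3 + 3 + 4 + 4 + 6 + 5 + 2 = 57

57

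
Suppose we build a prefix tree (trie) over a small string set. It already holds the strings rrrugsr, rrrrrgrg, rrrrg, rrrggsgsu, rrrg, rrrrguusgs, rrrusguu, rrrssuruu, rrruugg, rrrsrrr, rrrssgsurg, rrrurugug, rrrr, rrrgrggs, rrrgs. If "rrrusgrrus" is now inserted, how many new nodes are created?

Walking "rrrusgrrus" from the root, the first 6 characters ("rrrusg") follow existing edges; "r" is the first miss.
So 10 − 6 = 4 new nodes.

4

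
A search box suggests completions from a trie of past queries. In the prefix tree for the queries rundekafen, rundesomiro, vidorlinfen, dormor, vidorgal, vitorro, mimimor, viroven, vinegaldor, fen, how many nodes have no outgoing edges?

10

A leaf is a node with no children — equivalently, the end of a word that is not a proper prefix of any other stored word.
Those words: "dormor", "fen", "mimimor", "rundekafen", "rundesomiro", "vidorgal", "vidorlinfen", "vinegaldor", "viroven", "vitorro"
Leaf count: 10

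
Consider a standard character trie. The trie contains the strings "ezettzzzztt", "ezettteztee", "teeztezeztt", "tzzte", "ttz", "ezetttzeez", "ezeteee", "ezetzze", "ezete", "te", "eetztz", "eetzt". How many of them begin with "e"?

Filter for entries beginning with "e":
Matches: "eetzt", "eetztz", "ezete", "ezeteee", "ezettteztee", "ezetttzeez", "ezettzzzztt", "ezetzze"
Count: 8

8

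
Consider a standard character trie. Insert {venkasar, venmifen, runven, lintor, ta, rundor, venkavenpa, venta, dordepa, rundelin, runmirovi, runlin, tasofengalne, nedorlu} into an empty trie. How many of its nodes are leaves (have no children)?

Leaves are exactly the stored words that no other stored word extends.
Those words: "dordepa", "lintor", "nedorlu", "rundelin", "rundor", "runlin", "runmirovi", "runven", "tasofengalne", "venkasar", "venkavenpa", "venmifen", "venta"
Leaf count: 13

13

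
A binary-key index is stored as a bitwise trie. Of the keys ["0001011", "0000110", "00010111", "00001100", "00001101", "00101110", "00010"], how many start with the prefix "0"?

Traverse to the node for "0", then collect every word in that subtree.
Matches: "0000110", "00001100", "00001101", "00010", "0001011", "00010111", "00101110"
Count: 7

7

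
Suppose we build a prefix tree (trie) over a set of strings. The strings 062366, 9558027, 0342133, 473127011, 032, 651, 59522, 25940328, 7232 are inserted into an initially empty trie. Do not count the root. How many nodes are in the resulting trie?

49

Count nodes per top-level branch (shared prefixes stored once):
  '0'-branch (032, 0342133, 062366): 13 nodes
  '2'-branch (25940328): 8 nodes
  '4'-branch (473127011): 9 nodes
  '5'-branch (59522): 5 nodes
  '6'-branch (651): 3 nodes
  '7'-branch (7232): 4 nodes
  '9'-branch (9558027): 7 nodes
Sum: 49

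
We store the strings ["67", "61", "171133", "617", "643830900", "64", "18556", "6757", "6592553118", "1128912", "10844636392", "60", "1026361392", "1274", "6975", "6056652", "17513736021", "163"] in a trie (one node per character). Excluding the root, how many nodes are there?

80

Insert word by word; a character creates a node only if that edge doesn't already exist:
  "67" → 2 new (6, 7)
  "61" → prefix "6" already present; 1 new (1)
  "171133" → 6 new (1, 7, 1, 1, 3, 3)
  "617" → prefix "61" already present; 1 new (7)
  "643830900" → prefix "6" already present; 8 new (4, 3, 8, 3, 0, 9, 0, 0)
  "64" → prefix "64" already present; 0 new (none)
  "18556" → prefix "1" already present; 4 new (8, 5, 5, 6)
  "6757" → prefix "67" already present; 2 new (5, 7)
  "6592553118" → prefix "6" already present; 9 new (5, 9, 2, 5, 5, 3, 1, 1, 8)
  "1128912" → prefix "1" already present; 6 new (1, 2, 8, 9, 1, 2)
  "10844636392" → prefix "1" already present; 10 new (0, 8, 4, 4, 6, 3, 6, 3, 9, 2)
  "60" → prefix "6" already present; 1 new (0)
  "1026361392" → prefix "10" already present; 8 new (2, 6, 3, 6, 1, 3, 9, 2)
  "1274" → prefix "1" already present; 3 new (2, 7, 4)
  "6975" → prefix "6" already present; 3 new (9, 7, 5)
  "6056652" → prefix "60" already present; 5 new (5, 6, 6, 5, 2)
  "17513736021" → prefix "17" already present; 9 new (5, 1, 3, 7, 3, 6, 0, 2, 1)
  "163" → prefix "1" already present; 2 new (6, 3)
Total nodes = 2 + 1 + 6 + 1 + 8 + 0 + 4 + 2 + 9 + 6 + 10 + 1 + 8 + 3 + 3 + 5 + 9 + 2 = 80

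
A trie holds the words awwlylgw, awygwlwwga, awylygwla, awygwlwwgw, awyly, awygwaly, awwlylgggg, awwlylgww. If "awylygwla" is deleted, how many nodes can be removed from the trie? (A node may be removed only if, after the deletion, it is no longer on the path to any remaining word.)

4

After clearing the end-marker at "awylygwla", prune upward until reaching a node still needed by another word.
The suffix "gwla" (4 nodes) is used only by "awylygwla"; "awyly" is itself a stored word, so pruning stops there.
Nodes removed: 4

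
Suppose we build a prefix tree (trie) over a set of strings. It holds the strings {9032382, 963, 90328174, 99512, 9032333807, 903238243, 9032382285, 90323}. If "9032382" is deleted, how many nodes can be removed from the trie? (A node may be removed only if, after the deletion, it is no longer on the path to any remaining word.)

0

Walk "9032382" from the leaf back toward the root, removing each node that no remaining word uses.
Every node on "9032382" is still needed (e.g. by "903238243"), so nothing is freed.
Nodes removed: 0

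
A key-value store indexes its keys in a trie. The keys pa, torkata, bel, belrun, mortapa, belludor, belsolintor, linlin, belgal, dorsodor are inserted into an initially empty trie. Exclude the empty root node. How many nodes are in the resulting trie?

Trace insertions, counting only characters that open a new branch:
  "pa" → 2 new (p, a)
  "torkata" → 7 new (t, o, r, k, a, t, a)
  "bel" → 3 new (b, e, l)
  "belrun" → prefix "bel" already present; 3 new (r, u, n)
  "mortapa" → 7 new (m, o, r, t, a, p, a)
  "belludor" → prefix "bel" already present; 5 new (l, u, d, o, r)
  "belsolintor" → prefix "bel" already present; 8 new (s, o, l, i, n, t, o, r)
  "linlin" → 6 new (l, i, n, l, i, n)
  "belgal" → prefix "bel" already present; 3 new (g, a, l)
  "dorsodor" → 8 new (d, o, r, s, o, d, o, r)
Total nodes = 2 + 7 + 3 + 3 + 7 + 5 + 8 + 6 + 3 + 8 = 52

52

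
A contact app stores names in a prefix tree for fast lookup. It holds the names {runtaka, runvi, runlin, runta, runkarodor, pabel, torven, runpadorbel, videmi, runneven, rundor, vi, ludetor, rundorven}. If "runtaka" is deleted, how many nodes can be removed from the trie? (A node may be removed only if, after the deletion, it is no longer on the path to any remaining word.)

2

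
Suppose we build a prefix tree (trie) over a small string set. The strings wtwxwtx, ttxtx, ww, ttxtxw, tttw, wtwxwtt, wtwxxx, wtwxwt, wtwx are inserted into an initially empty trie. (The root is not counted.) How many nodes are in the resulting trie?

Trie structure (* marks end of a word):
(root)
├─ t
│  └─ t
│     ├─ t
│     │  └─ w *
│     └─ x
│        └─ t
│           └─ x *
│              └─ w *
└─ w
   ├─ t
   │  └─ w
   │     └─ x *
   │        ├─ w
   │        │  └─ t *
   │        │     ├─ t *
   │        │     └─ x *
   │        └─ x
   │           └─ x *
   └─ w *
Counting every labelled node above: 19.

19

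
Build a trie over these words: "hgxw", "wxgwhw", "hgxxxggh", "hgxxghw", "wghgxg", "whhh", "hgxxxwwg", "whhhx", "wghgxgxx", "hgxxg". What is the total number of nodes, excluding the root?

32

Count nodes per top-level branch (shared prefixes stored once):
  'h'-branch (hgxw, hgxxg, hgxxghw, hgxxxggh, hgxxxwwg): 15 nodes
  'w'-branch (wghgxg, wghgxgxx, whhh, whhhx, wxgwhw): 17 nodes
Sum: 32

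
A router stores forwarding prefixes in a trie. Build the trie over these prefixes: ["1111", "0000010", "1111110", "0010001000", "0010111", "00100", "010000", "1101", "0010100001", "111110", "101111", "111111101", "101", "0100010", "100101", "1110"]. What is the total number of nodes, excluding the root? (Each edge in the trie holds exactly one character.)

53

For each word, the new-node count is its length minus the longest prefix already in the trie:
  "1111" → 4 new (1, 1, 1, 1)
  "0000010" → 7 new (0, 0, 0, 0, 0, 1, 0)
  "1111110" → prefix "1111" already present; 3 new (1, 1, 0)
  "0010001000" → prefix "00" already present; 8 new (1, 0, 0, 0, 1, 0, 0, 0)
  "0010111" → prefix "0010" already present; 3 new (1, 1, 1)
  "00100" → prefix "00100" already present; 0 new (none)
  "010000" → prefix "0" already present; 5 new (1, 0, 0, 0, 0)
  "1101" → prefix "11" already present; 2 new (0, 1)
  "0010100001" → prefix "00101" already present; 5 new (0, 0, 0, 0, 1)
  "111110" → prefix "11111" already present; 1 new (0)
  "101111" → prefix "1" already present; 5 new (0, 1, 1, 1, 1)
  "111111101" → prefix "111111" already present; 3 new (1, 0, 1)
  "101" → prefix "101" already present; 0 new (none)
  "0100010" → prefix "01000" already present; 2 new (1, 0)
  "100101" → prefix "10" already present; 4 new (0, 1, 0, 1)
  "1110" → prefix "111" already present; 1 new (0)
Total nodes = 4 + 7 + 3 + 8 + 3 + 0 + 5 + 2 + 5 + 1 + 5 + 3 + 0 + 2 + 4 + 1 = 53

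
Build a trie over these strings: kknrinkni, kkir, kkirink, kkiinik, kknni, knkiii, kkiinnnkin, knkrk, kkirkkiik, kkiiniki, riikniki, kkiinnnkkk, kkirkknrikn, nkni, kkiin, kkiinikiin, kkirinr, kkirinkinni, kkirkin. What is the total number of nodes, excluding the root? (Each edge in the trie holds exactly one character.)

Count nodes per top-level branch (shared prefixes stored once):
  'k'-branch (kkiin, kkiinik, kkiiniki, kkiinikiin, kkiinnnkin, kkiinnnkkk, kkir, kkirink, kkirinkinni, kkirinr, kkirkin, kkirkkiik, kkirkknrikn, kknni, kknrinkni, knkiii, knkrk): 54 nodes
  'n'-branch (nkni): 4 nodes
  'r'-branch (riikniki): 8 nodes
Sum: 66

66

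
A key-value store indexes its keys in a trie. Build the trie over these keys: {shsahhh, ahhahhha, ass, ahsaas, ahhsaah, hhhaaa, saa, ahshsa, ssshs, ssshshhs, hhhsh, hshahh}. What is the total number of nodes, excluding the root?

50

Trace insertions, counting only characters that open a new branch:
  "shsahhh" → 7 new (s, h, s, a, h, h, h)
  "ahhahhha" → 8 new (a, h, h, a, h, h, h, a)
  "ass" → prefix "a" already present; 2 new (s, s)
  "ahsaas" → prefix "ah" already present; 4 new (s, a, a, s)
  "ahhsaah" → prefix "ahh" already present; 4 new (s, a, a, h)
  "hhhaaa" → 6 new (h, h, h, a, a, a)
  "saa" → prefix "s" already present; 2 new (a, a)
  "ahshsa" → prefix "ahs" already present; 3 new (h, s, a)
  "ssshs" → prefix "s" already present; 4 new (s, s, h, s)
  "ssshshhs" → prefix "ssshs" already present; 3 new (h, h, s)
  "hhhsh" → prefix "hhh" already present; 2 new (s, h)
  "hshahh" → prefix "h" already present; 5 new (s, h, a, h, h)
Total nodes = 7 + 8 + 2 + 4 + 4 + 6 + 2 + 3 + 4 + 3 + 2 + 5 = 50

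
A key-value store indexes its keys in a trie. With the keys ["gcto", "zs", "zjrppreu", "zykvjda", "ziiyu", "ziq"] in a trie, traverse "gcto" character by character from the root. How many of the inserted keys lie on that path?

Traverse "gcto" character by character; count nodes along the way that are marked as word ends.
Prefixes of the query that are stored words: "gcto"
Count: 1

1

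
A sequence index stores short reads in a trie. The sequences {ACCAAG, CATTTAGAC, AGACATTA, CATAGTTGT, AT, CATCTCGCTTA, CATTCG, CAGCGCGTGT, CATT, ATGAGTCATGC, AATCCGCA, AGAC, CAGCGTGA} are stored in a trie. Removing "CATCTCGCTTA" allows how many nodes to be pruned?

8

After clearing the end-marker at "CATCTCGCTTA", prune upward until reaching a node still needed by another word.
The suffix "CTCGCTTA" (8 nodes) is used only by "CATCTCGCTTA"; the node for "CAT" still has the child "T", so pruning stops there.
Nodes removed: 8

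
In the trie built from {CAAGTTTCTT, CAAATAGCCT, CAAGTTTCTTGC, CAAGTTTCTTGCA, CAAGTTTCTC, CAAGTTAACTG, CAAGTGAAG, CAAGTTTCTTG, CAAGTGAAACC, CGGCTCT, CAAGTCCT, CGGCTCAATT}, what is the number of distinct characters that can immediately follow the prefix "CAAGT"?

Walk "CAAGT" from the root, arriving at one node.
Distinct next characters after "CAAGT": C, G, T.
That node has 3 child edges.

3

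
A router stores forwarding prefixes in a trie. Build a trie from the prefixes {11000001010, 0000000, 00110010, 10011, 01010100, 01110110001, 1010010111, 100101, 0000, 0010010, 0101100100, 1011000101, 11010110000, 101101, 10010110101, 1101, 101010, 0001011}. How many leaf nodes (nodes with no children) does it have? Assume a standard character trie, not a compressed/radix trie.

A leaf is a node with no children — equivalently, the end of a word that is not a proper prefix of any other stored word.
Those words: "0000000", "0001011", "0010010", "00110010", "01010100", "0101100100", "01110110001", "10010110101", "10011", "1010010111", "101010", "1011000101", "101101", "11000001010", "11010110000"
Leaf count: 15

15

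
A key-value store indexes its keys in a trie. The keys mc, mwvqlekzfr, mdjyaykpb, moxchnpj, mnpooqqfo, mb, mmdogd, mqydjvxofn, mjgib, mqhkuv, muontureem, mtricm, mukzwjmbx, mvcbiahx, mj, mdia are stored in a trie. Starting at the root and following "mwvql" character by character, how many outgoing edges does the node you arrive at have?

Walk "mwvql" from the root, arriving at one node.
Distinct next characters after "mwvql": e.
That node has 1 child edge.

1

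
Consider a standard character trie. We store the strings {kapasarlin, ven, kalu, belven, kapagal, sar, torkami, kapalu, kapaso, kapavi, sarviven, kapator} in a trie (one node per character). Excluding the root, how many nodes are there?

47

For each word, the new-node count is its length minus the longest prefix already in the trie:
  "kapasarlin" → 10 new (k, a, p, a, s, a, r, l, i, n)
  "ven" → 3 new (v, e, n)
  "kalu" → prefix "ka" already present; 2 new (l, u)
  "belven" → 6 new (b, e, l, v, e, n)
  "kapagal" → prefix "kapa" already present; 3 new (g, a, l)
  "sar" → 3 new (s, a, r)
  "torkami" → 7 new (t, o, r, k, a, m, i)
  "kapalu" → prefix "kapa" already present; 2 new (l, u)
  "kapaso" → prefix "kapas" already present; 1 new (o)
  "kapavi" → prefix "kapa" already present; 2 new (v, i)
  "sarviven" → prefix "sar" already present; 5 new (v, i, v, e, n)
  "kapator" → prefix "kapa" already present; 3 new (t, o, r)
Total nodes = 10 + 3 + 2 + 6 + 3 + 3 + 7 + 2 + 1 + 2 + 5 + 3 = 47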